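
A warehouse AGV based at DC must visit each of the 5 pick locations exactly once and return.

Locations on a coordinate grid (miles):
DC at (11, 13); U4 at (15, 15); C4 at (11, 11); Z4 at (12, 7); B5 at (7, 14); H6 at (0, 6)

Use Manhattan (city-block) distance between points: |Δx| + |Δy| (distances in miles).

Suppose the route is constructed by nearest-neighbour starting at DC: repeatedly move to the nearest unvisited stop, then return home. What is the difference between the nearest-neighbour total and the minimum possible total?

Excess over optimum: 10 miles.

From DC: C4=2, B5=5, U4=6, Z4=7, H6=18 → choose C4 (2).
From C4: Z4=5, B5=7, U4=8, H6=16 → choose Z4 (5).
From Z4: U4=11, B5=12, H6=13 → choose U4 (11).
From U4: B5=9, H6=24 → choose B5 (9).
From B5: H6=15 → choose H6 (15).
NN route DC → C4 → Z4 → U4 → B5 → H6 → DC costs 60.
Optimal: DC → U4 → B5 → H6 → Z4 → C4 → DC costs 50 (by enumerating all 60 distinct tours).
Excess = 60 − 50 = 10.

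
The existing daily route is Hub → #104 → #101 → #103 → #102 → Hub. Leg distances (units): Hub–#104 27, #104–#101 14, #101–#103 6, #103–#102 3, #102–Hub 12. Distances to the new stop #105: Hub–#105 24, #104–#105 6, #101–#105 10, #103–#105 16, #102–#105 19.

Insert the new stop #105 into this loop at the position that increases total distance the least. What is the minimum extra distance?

Insertion cost between consecutive stops i–j is d(i,#105) + d(#105,j) − d(i,j):
  between Hub and #104: 24 + 6 − 27 = 3
  between #104 and #101: 6 + 10 − 14 = 2
  between #101 and #103: 10 + 16 − 6 = 20
  between #103 and #102: 16 + 19 − 3 = 32
  between #102 and Hub: 19 + 24 − 12 = 31
Cheapest insertion is between #104 and #101, adding 2.
New total = 62 + 2 = 64.

Minimum extra distance: 2, inserting #105 between #104 and #101.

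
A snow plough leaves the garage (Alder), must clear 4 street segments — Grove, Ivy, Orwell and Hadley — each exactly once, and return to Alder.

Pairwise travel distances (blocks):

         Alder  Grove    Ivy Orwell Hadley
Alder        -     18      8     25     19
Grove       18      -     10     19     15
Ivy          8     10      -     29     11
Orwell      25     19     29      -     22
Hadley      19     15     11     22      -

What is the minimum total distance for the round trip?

Alder - Grove - Ivy - Orwell - Hadley - Alder: 18+10+29+22+19 = 98
Alder - Grove - Ivy - Hadley - Orwell - Alder: 18+10+11+22+25 = 86
Alder - Grove - Orwell - Ivy - Hadley - Alder: 18+19+29+11+19 = 96
Alder - Grove - Orwell - Hadley - Ivy - Alder: 18+19+22+11+8 = 78
Alder - Grove - Hadley - Ivy - Orwell - Alder: 18+15+11+29+25 = 98
Alder - Grove - Hadley - Orwell - Ivy - Alder: 18+15+22+29+8 = 92
Alder - Ivy - Grove - Orwell - Hadley - Alder: 8+10+19+22+19 = 78
Alder - Ivy - Grove - Hadley - Orwell - Alder: 8+10+15+22+25 = 80
Alder - Ivy - Orwell - Grove - Hadley - Alder: 8+29+19+15+19 = 90
Alder - Ivy - Hadley - Grove - Orwell - Alder: 8+11+15+19+25 = 78
Alder - Orwell - Grove - Ivy - Hadley - Alder: 25+19+10+11+19 = 84
Alder - Orwell - Ivy - Grove - Hadley - Alder: 25+29+10+15+19 = 98
The minimum is 78.
One optimal route: Alder → Grove → Orwell → Hadley → Ivy → Alder (or its reverse).

Minimum total distance: 78 blocks.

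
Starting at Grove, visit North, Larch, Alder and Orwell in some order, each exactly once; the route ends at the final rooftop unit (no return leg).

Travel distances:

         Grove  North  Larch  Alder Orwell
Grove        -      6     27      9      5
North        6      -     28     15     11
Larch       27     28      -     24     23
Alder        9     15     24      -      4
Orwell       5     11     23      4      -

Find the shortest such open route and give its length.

Shortest open route: 45.

There are 4! = 24 possible orderings.
Grove→North→Larch→Alder→Orwell: 6+28+24+4 = 62
Grove→North→Larch→Orwell→Alder: 6+28+23+4 = 61
Grove→North→Alder→Larch→Orwell: 6+15+24+23 = 68
Grove→North→Alder→Orwell→Larch: 6+15+4+23 = 48
Grove→North→Orwell→Larch→Alder: 6+11+23+24 = 64
Grove→North→Orwell→Alder→Larch: 6+11+4+24 = 45
Grove→Larch→North→Alder→Orwell: 27+28+15+4 = 74
Grove→Larch→North→Orwell→Alder: 27+28+11+4 = 70
Grove→Larch→Alder→North→Orwell: 27+24+15+11 = 77
Grove→Larch→Alder→Orwell→North: 27+24+4+11 = 66
Grove→Larch→Orwell→North→Alder: 27+23+11+15 = 76
Grove→Larch→Orwell→Alder→North: 27+23+4+15 = 69
Grove→Alder→North→Larch→Orwell: 9+15+28+23 = 75
Grove→Alder→North→Orwell→Larch: 9+15+11+23 = 58
… (10 more)
The minimum is 45.
One shortest path: Grove → North → Orwell → Alder → Larch.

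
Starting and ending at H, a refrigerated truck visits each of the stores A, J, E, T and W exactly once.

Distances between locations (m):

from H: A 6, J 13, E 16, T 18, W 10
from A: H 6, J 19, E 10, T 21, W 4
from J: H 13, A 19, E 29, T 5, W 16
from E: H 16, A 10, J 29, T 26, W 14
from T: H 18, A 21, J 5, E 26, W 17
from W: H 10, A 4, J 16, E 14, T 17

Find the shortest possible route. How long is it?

H→A→J→E→T→W→H: 6+19+29+26+17+10 = 107
H→A→J→E→W→T→H: 6+19+29+14+17+18 = 103
H→A→J→T→E→W→H: 6+19+5+26+14+10 = 80
H→A→J→T→W→E→H: 6+19+5+17+14+16 = 77
H→A→J→W→E→T→H: 6+19+16+14+26+18 = 99
H→A→J→W→T→E→H: 6+19+16+17+26+16 = 100
H→A→E→J→T→W→H: 6+10+29+5+17+10 = 77
H→A→E→J→W→T→H: 6+10+29+16+17+18 = 96
H→A→E→T→J→W→H: 6+10+26+5+16+10 = 73
H→A→E→T→W→J→H: 6+10+26+17+16+13 = 88
H→A→E→W→J→T→H: 6+10+14+16+5+18 = 69
H→A→E→W→T→J→H: 6+10+14+17+5+13 = 65
H→A→T→J→E→W→H: 6+21+5+29+14+10 = 85
H→A→T→J→W→E→H: 6+21+5+16+14+16 = 78
… (46 more)
The minimum is 65.
One optimal route: H → A → E → W → T → J → H (or its reverse).

65 m — the shortest possible round trip.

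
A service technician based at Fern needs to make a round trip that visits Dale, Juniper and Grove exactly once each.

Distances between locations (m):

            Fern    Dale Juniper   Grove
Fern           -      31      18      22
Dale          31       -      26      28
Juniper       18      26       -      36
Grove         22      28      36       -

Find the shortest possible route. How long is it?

Minimum total distance: 94 m.

With 3 stops there are 3!/2 = 3 distinct round trips (a route and its reverse cost the same).
Fern - Dale - Juniper - Grove - Fern: 31+26+36+22 = 115
Fern - Dale - Grove - Juniper - Fern: 31+28+36+18 = 113
Fern - Juniper - Dale - Grove - Fern: 18+26+28+22 = 94
The minimum is 94.
One optimal route: Fern → Juniper → Dale → Grove → Fern (or its reverse).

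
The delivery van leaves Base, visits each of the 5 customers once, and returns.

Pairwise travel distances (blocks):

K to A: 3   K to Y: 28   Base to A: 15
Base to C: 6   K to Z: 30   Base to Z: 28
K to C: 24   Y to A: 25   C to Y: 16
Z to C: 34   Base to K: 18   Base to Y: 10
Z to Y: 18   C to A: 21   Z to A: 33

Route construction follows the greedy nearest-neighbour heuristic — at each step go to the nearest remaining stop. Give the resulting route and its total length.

Total distance 88 blocks via the nearest-neighbour route Base → C → Y → Z → K → A → Base.

From Base: distances to unvisited — C=6, Y=10, A=15, K=18, Z=28. Nearest is C (6).
From C: distances to unvisited — Y=16, A=21, K=24, Z=34. Nearest is Y (16).
From Y: distances to unvisited — Z=18, A=25, K=28. Nearest is Z (18).
From Z: distances to unvisited — K=30, A=33. Nearest is K (30).
From K: distances to unvisited — A=3. Nearest is A (3).
Return A→Base: 15.
Total = 6 + 16 + 18 + 30 + 3 + 15 = 88.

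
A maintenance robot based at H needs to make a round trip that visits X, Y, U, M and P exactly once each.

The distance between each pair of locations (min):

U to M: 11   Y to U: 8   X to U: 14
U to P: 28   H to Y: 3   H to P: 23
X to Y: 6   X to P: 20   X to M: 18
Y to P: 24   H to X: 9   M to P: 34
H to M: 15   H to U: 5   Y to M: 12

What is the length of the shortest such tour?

There are 60 distinct closed tours to check (reversals are equivalent).
H → X → Y → U → M → P → H: 9+6+8+11+34+23 = 91
H → X → Y → U → P → M → H: 9+6+8+28+34+15 = 100
H → X → Y → M → U → P → H: 9+6+12+11+28+23 = 89
H → X → Y → M → P → U → H: 9+6+12+34+28+5 = 94
H → X → Y → P → U → M → H: 9+6+24+28+11+15 = 93
H → X → Y → P → M → U → H: 9+6+24+34+11+5 = 89
H → X → U → Y → M → P → H: 9+14+8+12+34+23 = 100
H → X → U → Y → P → M → H: 9+14+8+24+34+15 = 104
H → X → U → M → Y → P → H: 9+14+11+12+24+23 = 93
H → X → U → M → P → Y → H: 9+14+11+34+24+3 = 95
H → X → U → P → Y → M → H: 9+14+28+24+12+15 = 102
H → X → U → P → M → Y → H: 9+14+28+34+12+3 = 100
H → X → M → Y → U → P → H: 9+18+12+8+28+23 = 98
H → X → M → Y → P → U → H: 9+18+12+24+28+5 = 96
… (46 more)
H → U → M → Y → X → P → H: 5+11+12+6+20+23 = 77  ← best
The minimum is 77.
One optimal route: H → U → M → Y → X → P → H (or its reverse).

Shortest round trip = 77 min.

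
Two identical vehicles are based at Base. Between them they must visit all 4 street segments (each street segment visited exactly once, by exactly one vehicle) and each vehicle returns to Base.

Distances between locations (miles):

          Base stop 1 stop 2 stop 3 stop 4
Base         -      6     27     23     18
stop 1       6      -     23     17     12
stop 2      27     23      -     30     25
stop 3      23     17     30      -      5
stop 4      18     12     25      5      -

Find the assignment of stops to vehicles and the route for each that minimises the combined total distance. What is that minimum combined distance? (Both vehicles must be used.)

Minimum combined distance: 92 miles.

There are 2^3 − 1 = 7 ways to divide the 4 stops into two non-empty groups. For each, the best each vehicle can do is its own shortest tour through its group:
  {stop 1} + {stop 2, stop 3, stop 4}: 12 + 80 = 92
  {stop 2} + {stop 1, stop 3, stop 4}: 54 + 46 = 100
  {stop 1, stop 2} + {stop 3, stop 4}: 56 + 46 = 102
  {stop 3} + {stop 1, stop 2, stop 4}: 46 + 70 = 116
  {stop 1, stop 3} + {stop 2, stop 4}: 46 + 70 = 116
  {stop 2, stop 3} + {stop 1, stop 4}: 80 + 36 = 116
  … (7 splits in total)
Best: vehicle 1 Base → stop 1 → Base = 12; vehicle 2 Base → stop 2 → stop 3 → stop 4 → Base = 80; combined 92.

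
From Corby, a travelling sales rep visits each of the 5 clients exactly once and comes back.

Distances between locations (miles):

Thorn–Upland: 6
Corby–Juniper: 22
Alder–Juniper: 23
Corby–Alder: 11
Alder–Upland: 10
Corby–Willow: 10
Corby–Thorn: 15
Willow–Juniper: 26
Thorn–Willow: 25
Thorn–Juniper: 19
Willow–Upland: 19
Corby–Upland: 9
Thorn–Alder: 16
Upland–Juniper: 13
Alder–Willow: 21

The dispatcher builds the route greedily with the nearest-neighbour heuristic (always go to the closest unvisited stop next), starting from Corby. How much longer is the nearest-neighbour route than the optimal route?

18 miles longer than the optimal tour.

From Corby: Upland=9, Willow=10, Alder=11, Thorn=15, Juniper=22 → choose Upland (9).
From Upland: Thorn=6, Alder=10, Juniper=13, Willow=19 → choose Thorn (6).
From Thorn: Alder=16, Juniper=19, Willow=25 → choose Alder (16).
From Alder: Willow=21, Juniper=23 → choose Willow (21).
From Willow: Juniper=26 → choose Juniper (26).
NN route Corby → Upland → Thorn → Alder → Willow → Juniper → Corby costs 100.
Optimal: Corby → Alder → Thorn → Upland → Juniper → Willow → Corby costs 82 (by enumerating all 60 distinct tours).
Excess = 100 − 82 = 18.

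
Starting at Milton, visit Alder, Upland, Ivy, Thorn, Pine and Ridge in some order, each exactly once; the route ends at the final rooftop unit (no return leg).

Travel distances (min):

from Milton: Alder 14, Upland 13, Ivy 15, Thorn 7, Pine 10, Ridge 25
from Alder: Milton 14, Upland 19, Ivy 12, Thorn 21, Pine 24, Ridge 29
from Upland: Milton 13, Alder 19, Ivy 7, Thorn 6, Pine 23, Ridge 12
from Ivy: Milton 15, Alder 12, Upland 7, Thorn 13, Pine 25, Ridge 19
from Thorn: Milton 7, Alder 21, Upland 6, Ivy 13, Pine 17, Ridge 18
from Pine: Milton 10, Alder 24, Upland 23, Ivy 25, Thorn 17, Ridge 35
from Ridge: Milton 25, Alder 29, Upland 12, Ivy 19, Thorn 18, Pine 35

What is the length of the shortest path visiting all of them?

There are 6! = 720 possible orderings.
Milton → Alder → Upland → Ivy → Thorn → Pine → Ridge: 14+19+7+13+17+35 = 105
Milton → Alder → Upland → Ivy → Thorn → Ridge → Pine: 14+19+7+13+18+35 = 106
Milton → Alder → Upland → Ivy → Pine → Thorn → Ridge: 14+19+7+25+17+18 = 100
Milton → Alder → Upland → Ivy → Pine → Ridge → Thorn: 14+19+7+25+35+18 = 118
Milton → Alder → Upland → Ivy → Ridge → Thorn → Pine: 14+19+7+19+18+17 = 94
Milton → Alder → Upland → Ivy → Ridge → Pine → Thorn: 14+19+7+19+35+17 = 111
Milton → Alder → Upland → Thorn → Ivy → Pine → Ridge: 14+19+6+13+25+35 = 112
Milton → Alder → Upland → Thorn → Ivy → Ridge → Pine: 14+19+6+13+19+35 = 106
… (712 more)
Milton → Pine → Thorn → Upland → Ridge → Ivy → Alder: 10+17+6+12+19+12 = 76  ← best
The minimum is 76.
One shortest path: Milton → Pine → Thorn → Upland → Ridge → Ivy → Alder.

76 min — the minimum one-way total.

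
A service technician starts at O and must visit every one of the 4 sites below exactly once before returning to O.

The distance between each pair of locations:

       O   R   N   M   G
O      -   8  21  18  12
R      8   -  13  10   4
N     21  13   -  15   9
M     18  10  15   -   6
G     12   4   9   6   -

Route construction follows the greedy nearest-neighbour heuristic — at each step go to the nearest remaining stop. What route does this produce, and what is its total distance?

Total distance 54 via the nearest-neighbour route O → R → G → M → N → O.

O → [R:8 / G:12 / M:18 / N:21] → R (8)
R → [G:4 / M:10 / N:13] → G (4)
G → [M:6 / N:9] → M (6)
M → [N:15] → N (15)
Return N→O: 21.
Total = 8 + 4 + 6 + 15 + 21 = 54.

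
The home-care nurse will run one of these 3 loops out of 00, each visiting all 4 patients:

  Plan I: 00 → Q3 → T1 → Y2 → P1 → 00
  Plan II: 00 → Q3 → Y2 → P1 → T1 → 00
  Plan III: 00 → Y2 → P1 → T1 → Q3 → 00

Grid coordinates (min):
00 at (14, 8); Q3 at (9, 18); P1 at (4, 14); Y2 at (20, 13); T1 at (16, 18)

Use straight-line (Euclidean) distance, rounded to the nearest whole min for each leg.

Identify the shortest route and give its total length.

Plan I: 11 + 7 + 6 + 16 + 12 = 52
Plan II: 11 + 12 + 16 + 13 + 10 = 62
Plan III: 8 + 16 + 13 + 7 + 11 = 55

Shortest is Plan I, total 52 min.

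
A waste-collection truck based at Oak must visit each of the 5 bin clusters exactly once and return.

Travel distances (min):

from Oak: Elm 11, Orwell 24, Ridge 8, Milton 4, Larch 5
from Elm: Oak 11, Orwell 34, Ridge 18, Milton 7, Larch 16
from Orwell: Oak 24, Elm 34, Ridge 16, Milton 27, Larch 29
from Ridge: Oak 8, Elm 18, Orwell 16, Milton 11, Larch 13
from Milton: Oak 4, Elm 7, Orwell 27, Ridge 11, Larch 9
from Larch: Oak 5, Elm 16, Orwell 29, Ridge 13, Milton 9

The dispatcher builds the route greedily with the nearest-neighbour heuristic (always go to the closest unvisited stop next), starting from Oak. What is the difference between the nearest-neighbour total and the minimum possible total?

The nearest-neighbour route is 1 min longer than optimal.

Oak: Milton=4, Larch=5, Ridge=8, Elm=11, Orwell=24 ⇒ Milton
Milton: Elm=7, Larch=9, Ridge=11, Orwell=27 ⇒ Elm
Elm: Larch=16, Ridge=18, Orwell=34 ⇒ Larch
Larch: Ridge=13, Orwell=29 ⇒ Ridge
Ridge: Orwell=16 ⇒ Orwell
NN route Oak → Milton → Elm → Larch → Ridge → Orwell → Oak costs 80.
Optimal: Oak → Elm → Milton → Orwell → Ridge → Larch → Oak costs 79 (by enumerating all 60 distinct tours).
Excess = 80 − 79 = 1.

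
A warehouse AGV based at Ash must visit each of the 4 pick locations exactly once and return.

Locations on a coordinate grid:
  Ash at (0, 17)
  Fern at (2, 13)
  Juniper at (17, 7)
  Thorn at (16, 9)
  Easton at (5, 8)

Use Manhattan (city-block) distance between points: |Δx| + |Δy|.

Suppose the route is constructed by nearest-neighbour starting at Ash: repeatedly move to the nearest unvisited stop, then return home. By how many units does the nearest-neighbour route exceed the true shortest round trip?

From Ash: Fern=6, Easton=14, Thorn=24, Juniper=27 → choose Fern (6).
From Fern: Easton=8, Thorn=18, Juniper=21 → choose Easton (8).
From Easton: Thorn=12, Juniper=13 → choose Thorn (12).
From Thorn: Juniper=3 → choose Juniper (3).
NN route Ash → Fern → Easton → Thorn → Juniper → Ash costs 56.
Optimal: Ash → Fern → Thorn → Juniper → Easton → Ash costs 54 (by enumerating all 12 distinct tours).
Excess = 56 − 54 = 2.

The nearest-neighbour route is 2 longer than optimal.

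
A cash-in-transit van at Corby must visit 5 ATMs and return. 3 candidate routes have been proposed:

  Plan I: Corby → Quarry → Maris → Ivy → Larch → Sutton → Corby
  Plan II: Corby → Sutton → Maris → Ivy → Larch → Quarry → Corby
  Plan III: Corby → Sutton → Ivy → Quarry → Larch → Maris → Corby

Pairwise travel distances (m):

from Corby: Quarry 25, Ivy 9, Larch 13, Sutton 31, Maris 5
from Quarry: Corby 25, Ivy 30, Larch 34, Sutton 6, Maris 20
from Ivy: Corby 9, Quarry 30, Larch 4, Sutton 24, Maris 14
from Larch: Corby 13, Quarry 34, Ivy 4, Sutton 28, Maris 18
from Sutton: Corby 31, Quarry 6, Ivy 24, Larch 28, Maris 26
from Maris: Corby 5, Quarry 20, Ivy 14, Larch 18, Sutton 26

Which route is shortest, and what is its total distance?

122 m — Plan I is the shortest.

Plan I: 25 + 20 + 14 + 4 + 28 + 31 = 122
Plan II: 31 + 26 + 14 + 4 + 34 + 25 = 134
Plan III: 31 + 24 + 30 + 34 + 18 + 5 = 142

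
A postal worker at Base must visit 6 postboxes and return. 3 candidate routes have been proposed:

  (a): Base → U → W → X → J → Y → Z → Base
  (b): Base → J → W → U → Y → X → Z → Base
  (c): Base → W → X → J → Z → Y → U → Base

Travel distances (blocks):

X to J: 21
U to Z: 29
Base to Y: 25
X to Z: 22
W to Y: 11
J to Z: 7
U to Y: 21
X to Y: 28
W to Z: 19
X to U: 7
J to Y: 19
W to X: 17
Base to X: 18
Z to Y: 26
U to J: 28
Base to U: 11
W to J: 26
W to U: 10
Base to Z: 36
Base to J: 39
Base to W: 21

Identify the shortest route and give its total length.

(a): 11 + 10 + 17 + 21 + 19 + 26 + 36 = 140
(b): 39 + 26 + 10 + 21 + 28 + 22 + 36 = 182
(c): 21 + 17 + 21 + 7 + 26 + 21 + 11 = 124

124 blocks — (c) is the shortest.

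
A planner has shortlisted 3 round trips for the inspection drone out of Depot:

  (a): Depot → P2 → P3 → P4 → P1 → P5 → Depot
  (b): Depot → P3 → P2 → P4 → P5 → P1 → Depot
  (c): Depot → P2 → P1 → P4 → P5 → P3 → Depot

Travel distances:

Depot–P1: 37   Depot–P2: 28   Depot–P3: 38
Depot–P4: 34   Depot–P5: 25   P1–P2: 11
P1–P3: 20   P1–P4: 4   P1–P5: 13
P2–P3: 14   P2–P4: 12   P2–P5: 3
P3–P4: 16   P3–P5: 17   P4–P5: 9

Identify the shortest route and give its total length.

100 — (a) is the shortest.

(a): 28 + 14 + 16 + 4 + 13 + 25 = 100
(b): 38 + 14 + 12 + 9 + 13 + 37 = 123
(c): 28 + 11 + 4 + 9 + 17 + 38 = 107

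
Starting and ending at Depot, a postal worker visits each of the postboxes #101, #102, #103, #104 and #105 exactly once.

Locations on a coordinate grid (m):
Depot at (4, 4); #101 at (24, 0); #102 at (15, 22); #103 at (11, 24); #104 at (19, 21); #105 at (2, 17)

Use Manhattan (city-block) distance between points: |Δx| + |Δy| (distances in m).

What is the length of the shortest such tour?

Shortest round trip = 92 m.

With 5 stops there are 5!/2 = 60 distinct round trips (a route and its reverse cost the same).
Depot - #101 - #102 - #103 - #104 - #105 - Depot: 24+31+6+11+21+15 = 108
Depot - #101 - #102 - #103 - #105 - #104 - Depot: 24+31+6+16+21+32 = 130
Depot - #101 - #102 - #104 - #103 - #105 - Depot: 24+31+5+11+16+15 = 102
Depot - #101 - #102 - #104 - #105 - #103 - Depot: 24+31+5+21+16+27 = 124
Depot - #101 - #102 - #105 - #103 - #104 - Depot: 24+31+18+16+11+32 = 132
Depot - #101 - #102 - #105 - #104 - #103 - Depot: 24+31+18+21+11+27 = 132
Depot - #101 - #103 - #102 - #104 - #105 - Depot: 24+37+6+5+21+15 = 108
Depot - #101 - #103 - #102 - #105 - #104 - Depot: 24+37+6+18+21+32 = 138
Depot - #101 - #103 - #104 - #102 - #105 - Depot: 24+37+11+5+18+15 = 110
Depot - #101 - #103 - #104 - #105 - #102 - Depot: 24+37+11+21+18+29 = 140
Depot - #101 - #103 - #105 - #102 - #104 - Depot: 24+37+16+18+5+32 = 132
Depot - #101 - #103 - #105 - #104 - #102 - Depot: 24+37+16+21+5+29 = 132
Depot - #101 - #104 - #102 - #103 - #105 - Depot: 24+26+5+6+16+15 = 92
Depot - #101 - #104 - #102 - #105 - #103 - Depot: 24+26+5+18+16+27 = 116
… (46 more)
The minimum is 92.
One optimal route: Depot → #101 → #104 → #102 → #103 → #105 → Depot (or its reverse).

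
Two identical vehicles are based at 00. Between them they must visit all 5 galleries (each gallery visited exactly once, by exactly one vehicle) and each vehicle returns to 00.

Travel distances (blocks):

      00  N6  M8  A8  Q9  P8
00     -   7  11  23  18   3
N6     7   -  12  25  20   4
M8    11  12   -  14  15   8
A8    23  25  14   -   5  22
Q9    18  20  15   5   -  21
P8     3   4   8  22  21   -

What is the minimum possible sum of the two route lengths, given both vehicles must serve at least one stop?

Minimum combined distance: 62 blocks.

There are 2^4 − 1 = 15 ways to divide the 5 stops into two non-empty groups. For each, the best each vehicle can do is its own shortest tour through its group:
  {N6} + {M8, A8, Q9, P8}: 14 + 48 = 62
  {M8} + {N6, A8, Q9, P8}: 22 + 55 = 77
  {N6, M8} + {A8, Q9, P8}: 30 + 48 = 78
  {A8} + {N6, M8, Q9, P8}: 46 + 52 = 98
  {N6, A8} + {M8, Q9, P8}: 55 + 44 = 99
  {M8, A8} + {N6, Q9, P8}: 48 + 45 = 93
  … (15 splits in total)
Best: vehicle 1 00 → N6 → 00 = 14; vehicle 2 00 → Q9 → A8 → M8 → P8 → 00 = 48; combined 62.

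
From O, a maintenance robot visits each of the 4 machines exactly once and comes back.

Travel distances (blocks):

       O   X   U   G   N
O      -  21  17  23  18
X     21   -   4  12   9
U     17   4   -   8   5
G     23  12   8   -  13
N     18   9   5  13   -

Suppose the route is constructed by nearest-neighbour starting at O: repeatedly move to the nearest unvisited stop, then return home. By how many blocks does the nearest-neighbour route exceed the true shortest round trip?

4 blocks longer than the optimal tour.

O: U=17, N=18, X=21, G=23 ⇒ U
U: X=4, N=5, G=8 ⇒ X
X: N=9, G=12 ⇒ N
N: G=13 ⇒ G
NN route O → U → X → N → G → O costs 66.
Optimal: O → G → X → U → N → O costs 62 (by enumerating all 12 distinct tours).
Excess = 66 − 62 = 4.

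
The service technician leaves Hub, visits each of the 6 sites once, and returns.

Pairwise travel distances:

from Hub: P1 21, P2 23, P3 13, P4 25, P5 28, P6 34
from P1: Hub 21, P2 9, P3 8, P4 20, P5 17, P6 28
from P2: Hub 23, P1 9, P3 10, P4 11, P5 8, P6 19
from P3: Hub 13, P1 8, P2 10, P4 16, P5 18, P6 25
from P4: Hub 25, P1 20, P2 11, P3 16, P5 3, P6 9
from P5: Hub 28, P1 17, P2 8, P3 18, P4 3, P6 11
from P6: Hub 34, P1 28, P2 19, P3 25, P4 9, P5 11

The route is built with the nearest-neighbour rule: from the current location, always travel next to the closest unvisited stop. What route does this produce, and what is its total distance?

At Hub the remaining stops are P3 13, P1 21, P2 23, P4 25, P5 28, P6 34; go to P3.
At P3 the remaining stops are P1 8, P2 10, P4 16, P5 18, P6 25; go to P1.
At P1 the remaining stops are P2 9, P5 17, P4 20, P6 28; go to P2.
At P2 the remaining stops are P5 8, P4 11, P6 19; go to P5.
At P5 the remaining stops are P4 3, P6 11; go to P4.
At P4 the remaining stops are P6 9; go to P6.
Return P6→Hub: 34.
Total = 13 + 8 + 9 + 8 + 3 + 9 + 34 = 84.

Nearest-neighbour total = 84; route Hub → P3 → P1 → P2 → P5 → P4 → P6 → Hub.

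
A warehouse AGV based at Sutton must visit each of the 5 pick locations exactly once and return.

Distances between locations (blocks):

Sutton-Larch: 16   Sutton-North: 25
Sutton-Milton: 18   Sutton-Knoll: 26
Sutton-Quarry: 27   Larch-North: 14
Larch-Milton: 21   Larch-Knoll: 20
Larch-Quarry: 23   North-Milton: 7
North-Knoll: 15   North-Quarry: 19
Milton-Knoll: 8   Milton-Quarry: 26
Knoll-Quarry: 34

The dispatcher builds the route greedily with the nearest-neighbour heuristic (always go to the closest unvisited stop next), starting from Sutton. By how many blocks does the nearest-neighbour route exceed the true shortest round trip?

From Sutton: Larch=16, Milton=18, North=25, Knoll=26, Quarry=27 → choose Larch (16).
From Larch: North=14, Knoll=20, Milton=21, Quarry=23 → choose North (14).
From North: Milton=7, Knoll=15, Quarry=19 → choose Milton (7).
From Milton: Knoll=8, Quarry=26 → choose Knoll (8).
From Knoll: Quarry=34 → choose Quarry (34).
NN route Sutton → Larch → North → Milton → Knoll → Quarry → Sutton costs 106.
Optimal: Sutton → Larch → Knoll → Milton → North → Quarry → Sutton costs 97 (by enumerating all 60 distinct tours).
Excess = 106 − 97 = 9.

9 blocks longer than the optimal tour.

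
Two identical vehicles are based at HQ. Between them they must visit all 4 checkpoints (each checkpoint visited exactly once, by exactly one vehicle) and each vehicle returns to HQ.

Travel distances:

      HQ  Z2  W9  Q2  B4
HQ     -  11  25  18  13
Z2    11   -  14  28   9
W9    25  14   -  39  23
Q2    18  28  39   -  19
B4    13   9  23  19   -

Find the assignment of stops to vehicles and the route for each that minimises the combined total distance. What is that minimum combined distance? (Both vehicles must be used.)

There are 2^3 − 1 = 7 ways to divide the 4 stops into two non-empty groups. For each, the best each vehicle can do is its own shortest tour through its group:
  {Z2} + {W9, Q2, B4}: 22 + 85 = 107
  {W9} + {Z2, Q2, B4}: 50 + 57 = 107
  {Z2, W9} + {Q2, B4}: 50 + 50 = 100
  {Q2} + {Z2, W9, B4}: 36 + 61 = 97
  {Z2, Q2} + {W9, B4}: 57 + 61 = 118
  {W9, Q2} + {Z2, B4}: 82 + 33 = 115
  … (7 splits in total)
Best: vehicle 1 HQ → Q2 → HQ = 36; vehicle 2 HQ → Z2 → W9 → B4 → HQ = 61; combined 97.

Minimum combined distance: 97.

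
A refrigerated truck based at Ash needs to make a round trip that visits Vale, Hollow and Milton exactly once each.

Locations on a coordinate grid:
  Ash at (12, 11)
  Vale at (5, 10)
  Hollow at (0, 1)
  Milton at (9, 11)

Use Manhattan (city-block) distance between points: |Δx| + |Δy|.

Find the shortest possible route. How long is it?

44 — the shortest possible round trip.

There are 3 distinct closed tours to check (reversals are equivalent).
Ash-Vale-Hollow-Milton-Ash: 8+14+19+3 = 44
Ash-Vale-Milton-Hollow-Ash: 8+5+19+22 = 54
Ash-Hollow-Vale-Milton-Ash: 22+14+5+3 = 44
The minimum is 44.
One optimal route: Ash → Vale → Hollow → Milton → Ash (or its reverse).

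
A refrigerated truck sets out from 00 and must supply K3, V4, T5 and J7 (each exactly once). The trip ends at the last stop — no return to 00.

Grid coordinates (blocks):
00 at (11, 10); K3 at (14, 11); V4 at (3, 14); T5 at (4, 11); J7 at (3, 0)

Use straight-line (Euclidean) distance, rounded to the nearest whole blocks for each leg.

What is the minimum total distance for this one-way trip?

There are 4! = 24 possible orderings.
00 → K3 → V4 → T5 → J7: 3+11+3+11 = 28
00 → K3 → V4 → J7 → T5: 3+11+14+11 = 39
00 → K3 → T5 → V4 → J7: 3+10+3+14 = 30
00 → K3 → T5 → J7 → V4: 3+10+11+14 = 38
00 → K3 → J7 → V4 → T5: 3+16+14+3 = 36
00 → K3 → J7 → T5 → V4: 3+16+11+3 = 33
00 → V4 → K3 → T5 → J7: 9+11+10+11 = 41
00 → V4 → K3 → J7 → T5: 9+11+16+11 = 47
00 → V4 → T5 → K3 → J7: 9+3+10+16 = 38
00 → V4 → T5 → J7 → K3: 9+3+11+16 = 39
00 → V4 → J7 → K3 → T5: 9+14+16+10 = 49
00 → V4 → J7 → T5 → K3: 9+14+11+10 = 44
00 → T5 → K3 → V4 → J7: 7+10+11+14 = 42
00 → T5 → K3 → J7 → V4: 7+10+16+14 = 47
… (10 more)
The minimum is 28.
One shortest path: 00 → K3 → V4 → T5 → J7.

Minimum one-way distance = 28 blocks.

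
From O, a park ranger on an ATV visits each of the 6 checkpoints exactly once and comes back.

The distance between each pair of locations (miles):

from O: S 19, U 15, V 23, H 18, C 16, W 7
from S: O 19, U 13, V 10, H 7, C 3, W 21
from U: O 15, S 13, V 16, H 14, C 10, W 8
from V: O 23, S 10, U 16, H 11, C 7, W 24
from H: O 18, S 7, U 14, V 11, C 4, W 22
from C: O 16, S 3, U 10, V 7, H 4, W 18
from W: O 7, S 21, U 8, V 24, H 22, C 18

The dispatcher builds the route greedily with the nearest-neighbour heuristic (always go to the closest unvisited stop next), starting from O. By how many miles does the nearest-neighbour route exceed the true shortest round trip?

O: W=7, U=15, C=16, H=18, S=19, V=23 ⇒ W
W: U=8, C=18, S=21, H=22, V=24 ⇒ U
U: C=10, S=13, H=14, V=16 ⇒ C
C: S=3, H=4, V=7 ⇒ S
S: H=7, V=10 ⇒ H
H: V=11 ⇒ V
NN route O → W → U → C → S → H → V → O costs 69.
Optimal: O → H → S → C → V → U → W → O costs 66 (by enumerating all 360 distinct tours).
Excess = 69 − 66 = 3.

Excess over optimum: 3 miles.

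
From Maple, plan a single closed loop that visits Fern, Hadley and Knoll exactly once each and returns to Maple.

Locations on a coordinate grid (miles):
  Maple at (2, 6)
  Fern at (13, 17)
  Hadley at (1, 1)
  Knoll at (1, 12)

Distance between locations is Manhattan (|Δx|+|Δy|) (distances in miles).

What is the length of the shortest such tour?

There are 3 distinct closed tours to check (reversals are equivalent).
Maple - Fern - Hadley - Knoll - Maple: 22+28+11+7 = 68
Maple - Fern - Knoll - Hadley - Maple: 22+17+11+6 = 56
Maple - Hadley - Fern - Knoll - Maple: 6+28+17+7 = 58
The minimum is 56.
One optimal route: Maple → Fern → Knoll → Hadley → Maple (or its reverse).

56 miles — the shortest possible round trip.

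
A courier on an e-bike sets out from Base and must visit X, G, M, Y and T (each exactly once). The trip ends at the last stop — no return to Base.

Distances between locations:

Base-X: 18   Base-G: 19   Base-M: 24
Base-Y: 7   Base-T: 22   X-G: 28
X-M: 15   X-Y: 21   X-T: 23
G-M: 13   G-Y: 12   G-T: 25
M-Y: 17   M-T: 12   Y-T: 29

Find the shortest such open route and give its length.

There are 5! = 120 possible orderings.
Base→X→G→M→Y→T: 18+28+13+17+29 = 105
Base→X→G→M→T→Y: 18+28+13+12+29 = 100
Base→X→G→Y→M→T: 18+28+12+17+12 = 87
Base→X→G→Y→T→M: 18+28+12+29+12 = 99
Base→X→G→T→M→Y: 18+28+25+12+17 = 100
Base→X→G→T→Y→M: 18+28+25+29+17 = 117
Base→X→M→G→Y→T: 18+15+13+12+29 = 87
Base→X→M→G→T→Y: 18+15+13+25+29 = 100
Base→X→M→Y→G→T: 18+15+17+12+25 = 87
Base→X→M→Y→T→G: 18+15+17+29+25 = 104
Base→X→M→T→G→Y: 18+15+12+25+12 = 82
Base→X→M→T→Y→G: 18+15+12+29+12 = 86
Base→X→Y→G→M→T: 18+21+12+13+12 = 76
Base→X→Y→G→T→M: 18+21+12+25+12 = 88
… (106 more)
Base→Y→G→M→T→X: 7+12+13+12+23 = 67  ← best
The minimum is 67.
One shortest path: Base → Y → G → M → T → X.

Shortest open route: 67.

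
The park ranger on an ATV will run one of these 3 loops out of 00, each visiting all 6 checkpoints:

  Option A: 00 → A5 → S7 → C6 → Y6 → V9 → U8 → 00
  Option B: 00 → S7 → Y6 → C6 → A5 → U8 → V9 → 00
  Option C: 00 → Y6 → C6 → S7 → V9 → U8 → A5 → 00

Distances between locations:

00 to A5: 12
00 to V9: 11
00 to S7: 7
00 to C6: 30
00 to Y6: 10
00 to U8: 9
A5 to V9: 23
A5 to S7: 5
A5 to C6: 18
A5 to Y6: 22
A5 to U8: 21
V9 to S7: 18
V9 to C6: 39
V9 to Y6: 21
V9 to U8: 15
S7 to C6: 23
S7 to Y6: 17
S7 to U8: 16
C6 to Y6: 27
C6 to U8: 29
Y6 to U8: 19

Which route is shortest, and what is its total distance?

Option A: 12 + 5 + 23 + 27 + 21 + 15 + 9 = 112
Option B: 7 + 17 + 27 + 18 + 21 + 15 + 11 = 116
Option C: 10 + 27 + 23 + 18 + 15 + 21 + 12 = 126

112 — Option A is the shortest.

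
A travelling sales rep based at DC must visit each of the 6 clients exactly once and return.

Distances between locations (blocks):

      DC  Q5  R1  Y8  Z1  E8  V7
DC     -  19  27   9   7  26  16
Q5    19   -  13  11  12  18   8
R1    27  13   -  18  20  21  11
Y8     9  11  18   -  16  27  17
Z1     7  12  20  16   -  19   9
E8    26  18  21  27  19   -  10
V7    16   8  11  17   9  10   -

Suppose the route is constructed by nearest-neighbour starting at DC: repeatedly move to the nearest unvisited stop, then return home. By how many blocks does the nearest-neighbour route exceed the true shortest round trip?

From DC: Z1=7, Y8=9, V7=16, Q5=19, E8=26, R1=27 → choose Z1 (7).
From Z1: V7=9, Q5=12, Y8=16, E8=19, R1=20 → choose V7 (9).
From V7: Q5=8, E8=10, R1=11, Y8=17 → choose Q5 (8).
From Q5: Y8=11, R1=13, E8=18 → choose Y8 (11).
From Y8: R1=18, E8=27 → choose R1 (18).
From R1: E8=21 → choose E8 (21).
NN route DC → Z1 → V7 → Q5 → Y8 → R1 → E8 → DC costs 100.
Optimal: DC → Y8 → Q5 → R1 → E8 → V7 → Z1 → DC costs 80 (by enumerating all 360 distinct tours).
Excess = 100 − 80 = 20.

20 blocks longer than the optimal tour.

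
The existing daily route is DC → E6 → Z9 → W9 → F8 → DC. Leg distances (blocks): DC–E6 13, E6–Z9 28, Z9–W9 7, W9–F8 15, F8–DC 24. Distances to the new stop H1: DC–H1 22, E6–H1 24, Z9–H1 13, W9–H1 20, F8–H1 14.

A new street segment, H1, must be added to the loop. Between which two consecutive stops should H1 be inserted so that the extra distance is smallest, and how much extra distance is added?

Insertion cost between consecutive stops i–j is d(i,H1) + d(H1,j) − d(i,j):
  between DC and E6: 22 + 24 − 13 = 33
  between E6 and Z9: 24 + 13 − 28 = 9
  between Z9 and W9: 13 + 20 − 7 = 26
  between W9 and F8: 20 + 14 − 15 = 19
  between F8 and DC: 14 + 22 − 24 = 12
Cheapest insertion is between E6 and Z9, adding 9.
New total = 87 + 9 = 96.

Minimum extra distance: 9 blocks, inserting H1 between E6 and Z9.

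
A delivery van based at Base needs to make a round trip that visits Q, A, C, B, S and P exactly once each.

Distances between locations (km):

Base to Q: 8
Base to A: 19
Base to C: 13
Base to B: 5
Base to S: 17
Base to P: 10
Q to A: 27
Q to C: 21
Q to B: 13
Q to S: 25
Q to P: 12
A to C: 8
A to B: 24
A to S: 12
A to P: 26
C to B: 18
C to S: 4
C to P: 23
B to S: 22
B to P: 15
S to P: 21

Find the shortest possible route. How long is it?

With 6 stops there are 6!/2 = 360 distinct round trips (a route and its reverse cost the same).
Base → Q → A → C → B → S → P → Base: 8+27+8+18+22+21+10 = 114
Base → Q → A → C → B → P → S → Base: 8+27+8+18+15+21+17 = 114
Base → Q → A → C → S → B → P → Base: 8+27+8+4+22+15+10 = 94
Base → Q → A → C → S → P → B → Base: 8+27+8+4+21+15+5 = 88
Base → Q → A → C → P → B → S → Base: 8+27+8+23+15+22+17 = 120
Base → Q → A → C → P → S → B → Base: 8+27+8+23+21+22+5 = 114
Base → Q → A → B → C → S → P → Base: 8+27+24+18+4+21+10 = 112
Base → Q → A → B → C → P → S → Base: 8+27+24+18+23+21+17 = 138
… (352 more)
Base → Q → P → S → C → A → B → Base: 8+12+21+4+8+24+5 = 82  ← best
The minimum is 82.
One optimal route: Base → Q → P → S → C → A → B → Base (or its reverse).

Minimum total distance: 82 km.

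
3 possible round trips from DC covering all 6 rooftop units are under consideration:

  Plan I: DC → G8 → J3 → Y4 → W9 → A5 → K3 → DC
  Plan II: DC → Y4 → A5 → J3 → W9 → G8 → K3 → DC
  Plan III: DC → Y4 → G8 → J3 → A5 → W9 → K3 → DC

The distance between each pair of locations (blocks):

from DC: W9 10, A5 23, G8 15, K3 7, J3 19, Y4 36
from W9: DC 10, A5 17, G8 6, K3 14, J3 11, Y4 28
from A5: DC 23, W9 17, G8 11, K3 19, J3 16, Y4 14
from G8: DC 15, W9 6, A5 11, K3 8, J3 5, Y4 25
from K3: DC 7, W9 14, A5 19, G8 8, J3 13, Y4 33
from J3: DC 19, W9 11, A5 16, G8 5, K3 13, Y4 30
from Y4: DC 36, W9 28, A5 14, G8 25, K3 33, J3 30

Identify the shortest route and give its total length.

98 blocks — Plan II is the shortest.

Plan I: 15 + 5 + 30 + 28 + 17 + 19 + 7 = 121
Plan II: 36 + 14 + 16 + 11 + 6 + 8 + 7 = 98
Plan III: 36 + 25 + 5 + 16 + 17 + 14 + 7 = 120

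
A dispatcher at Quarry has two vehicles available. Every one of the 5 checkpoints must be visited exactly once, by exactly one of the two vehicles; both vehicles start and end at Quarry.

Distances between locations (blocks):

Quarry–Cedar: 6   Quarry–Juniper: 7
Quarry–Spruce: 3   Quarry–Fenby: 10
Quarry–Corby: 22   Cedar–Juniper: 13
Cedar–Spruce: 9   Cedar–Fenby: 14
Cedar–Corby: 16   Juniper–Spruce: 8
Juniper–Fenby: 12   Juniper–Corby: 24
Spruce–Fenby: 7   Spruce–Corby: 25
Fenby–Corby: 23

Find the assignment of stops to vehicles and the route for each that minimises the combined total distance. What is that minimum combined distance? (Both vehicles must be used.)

69 blocks — the smallest possible combined total.

Try each way of splitting the stops between the two vehicles (each non-empty) and, for each split, find the best tour for each vehicle:
  {Cedar} + {Juniper, Spruce, Fenby, Corby}: 12 + 64 = 76
  {Juniper} + {Cedar, Spruce, Fenby, Corby}: 14 + 55 = 69
  {Cedar, Juniper} + {Spruce, Fenby, Corby}: 26 + 55 = 81
  {Spruce} + {Cedar, Juniper, Fenby, Corby}: 6 + 64 = 70
  {Cedar, Spruce} + {Juniper, Fenby, Corby}: 18 + 64 = 82
  {Juniper, Spruce} + {Cedar, Fenby, Corby}: 18 + 55 = 73
  … (15 splits in total)
Best: vehicle 1 Quarry → Juniper → Quarry = 14; vehicle 2 Quarry → Cedar → Corby → Fenby → Spruce → Quarry = 55; combined 69.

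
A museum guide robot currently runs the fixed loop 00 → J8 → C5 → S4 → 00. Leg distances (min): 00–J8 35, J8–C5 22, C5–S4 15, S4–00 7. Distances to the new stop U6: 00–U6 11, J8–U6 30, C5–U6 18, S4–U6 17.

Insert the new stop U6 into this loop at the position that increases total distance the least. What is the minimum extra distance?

Insertion cost between consecutive stops i–j is d(i,U6) + d(U6,j) − d(i,j):
  between 00 and J8: 11 + 30 − 35 = 6
  between J8 and C5: 30 + 18 − 22 = 26
  between C5 and S4: 18 + 17 − 15 = 20
  between S4 and 00: 17 + 11 − 7 = 21
Cheapest insertion is between 00 and J8, adding 6.
New total = 79 + 6 = 85.

Minimum extra distance: 6 min, inserting U6 between 00 and J8.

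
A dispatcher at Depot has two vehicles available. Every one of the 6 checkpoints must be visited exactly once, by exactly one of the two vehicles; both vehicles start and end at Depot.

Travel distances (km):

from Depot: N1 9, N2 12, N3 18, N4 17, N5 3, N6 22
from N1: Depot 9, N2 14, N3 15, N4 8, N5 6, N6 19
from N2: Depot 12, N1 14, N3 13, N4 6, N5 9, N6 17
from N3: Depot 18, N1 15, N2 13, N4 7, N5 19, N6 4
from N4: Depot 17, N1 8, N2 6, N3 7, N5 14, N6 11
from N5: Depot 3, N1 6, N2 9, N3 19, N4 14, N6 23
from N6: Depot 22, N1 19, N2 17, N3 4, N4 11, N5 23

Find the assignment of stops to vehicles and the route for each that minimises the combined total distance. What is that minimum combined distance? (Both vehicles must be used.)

Try each way of splitting the stops between the two vehicles (each non-empty) and, for each split, find the best tour for each vehicle:
  {N1} + {N2, N3, N4, N5, N6}: 18 + 51 = 69
  {N2} + {N1, N3, N4, N5, N6}: 24 + 50 = 74
  {N1, N2} + {N3, N4, N5, N6}: 35 + 50 = 85
  {N3} + {N1, N2, N4, N5, N6}: 36 + 57 = 93
  {N1, N3} + {N2, N4, N5, N6}: 42 + 51 = 93
  {N2, N3} + {N1, N4, N5, N6}: 43 + 50 = 93
  … (31 splits in total)
  {N5} + {N1, N2, N3, N4, N6}: 6 + 57 = 63  ← best
Best: vehicle 1 Depot → N5 → Depot = 6; vehicle 2 Depot → N1 → N3 → N6 → N4 → N2 → Depot = 57; combined 63.

63 km — the smallest possible combined total.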